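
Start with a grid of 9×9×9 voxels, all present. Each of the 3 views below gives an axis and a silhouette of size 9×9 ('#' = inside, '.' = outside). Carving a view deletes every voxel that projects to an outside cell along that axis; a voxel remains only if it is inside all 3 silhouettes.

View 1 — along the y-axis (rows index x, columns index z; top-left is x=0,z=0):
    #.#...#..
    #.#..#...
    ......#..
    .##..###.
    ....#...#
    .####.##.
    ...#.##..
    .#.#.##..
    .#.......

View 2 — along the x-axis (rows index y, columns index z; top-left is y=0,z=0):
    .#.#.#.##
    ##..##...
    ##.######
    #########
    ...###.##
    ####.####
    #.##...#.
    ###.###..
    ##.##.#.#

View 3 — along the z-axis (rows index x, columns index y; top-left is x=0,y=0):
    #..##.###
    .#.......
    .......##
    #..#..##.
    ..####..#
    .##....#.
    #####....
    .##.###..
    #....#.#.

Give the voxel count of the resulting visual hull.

|visual hull| = 75

start: 9×9×9 = 729 voxels
after view 1 [y-axis, 28 of 81 cells solid] → remaining = 252
after view 2 [x-axis, 55 of 81 cells solid] → remaining = 167
after view 3 [z-axis, 34 of 81 cells solid] → remaining = 75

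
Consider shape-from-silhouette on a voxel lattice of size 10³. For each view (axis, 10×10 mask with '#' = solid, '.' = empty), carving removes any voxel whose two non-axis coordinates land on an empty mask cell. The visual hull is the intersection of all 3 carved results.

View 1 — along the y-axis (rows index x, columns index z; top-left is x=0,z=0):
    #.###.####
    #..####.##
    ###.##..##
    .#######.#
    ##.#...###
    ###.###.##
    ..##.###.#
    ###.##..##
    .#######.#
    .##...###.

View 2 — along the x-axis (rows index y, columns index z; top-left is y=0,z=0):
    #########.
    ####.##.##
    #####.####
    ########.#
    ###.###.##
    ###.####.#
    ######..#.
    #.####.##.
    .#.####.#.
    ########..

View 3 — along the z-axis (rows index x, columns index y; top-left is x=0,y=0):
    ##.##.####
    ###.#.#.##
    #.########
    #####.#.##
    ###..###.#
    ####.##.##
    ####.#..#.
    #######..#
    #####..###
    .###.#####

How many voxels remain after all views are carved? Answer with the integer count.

voxel count = 430

start: 10×10×10 = 1000 voxels
  1. axis=1 (XZ plane), |mask|=70  ⇒  voxels=700
  2. axis=0 (YZ plane), |mask|=79  ⇒  voxels=549
  3. axis=2 (XY plane), |mask|=77  ⇒  voxels=430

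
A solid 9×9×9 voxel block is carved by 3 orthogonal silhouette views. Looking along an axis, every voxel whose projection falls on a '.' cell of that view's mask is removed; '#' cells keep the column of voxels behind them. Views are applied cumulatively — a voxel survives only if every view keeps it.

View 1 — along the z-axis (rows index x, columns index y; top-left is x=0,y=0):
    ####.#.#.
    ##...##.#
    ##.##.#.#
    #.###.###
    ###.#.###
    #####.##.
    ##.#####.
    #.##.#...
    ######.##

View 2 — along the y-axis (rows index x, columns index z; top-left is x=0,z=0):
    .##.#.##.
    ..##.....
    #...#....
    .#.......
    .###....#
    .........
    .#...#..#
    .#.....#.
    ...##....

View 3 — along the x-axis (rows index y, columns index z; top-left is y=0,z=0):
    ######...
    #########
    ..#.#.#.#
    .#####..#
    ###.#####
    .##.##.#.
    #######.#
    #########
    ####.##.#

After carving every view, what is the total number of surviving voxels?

remaining voxels: 107

start: 9×9×9 = 729 voxels
after view 1 [z-axis, 57 of 81 cells solid] → remaining = 513
after view 2 [y-axis, 21 of 81 cells solid] → remaining = 132
after view 3 [x-axis, 62 of 81 cells solid] → remaining = 107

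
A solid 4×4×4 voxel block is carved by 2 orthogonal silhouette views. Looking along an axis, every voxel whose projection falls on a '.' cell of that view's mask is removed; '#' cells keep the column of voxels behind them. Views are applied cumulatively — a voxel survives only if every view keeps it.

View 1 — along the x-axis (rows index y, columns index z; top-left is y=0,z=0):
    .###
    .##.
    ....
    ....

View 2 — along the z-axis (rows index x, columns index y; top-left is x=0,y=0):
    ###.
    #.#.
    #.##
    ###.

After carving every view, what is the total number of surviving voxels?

start: 4×4×4 = 64 voxels
step 1: project along x, AND mask (5/16) → |grid| = 20
step 2: project along z, AND mask (11/16) → |grid| = 16

voxel count = 16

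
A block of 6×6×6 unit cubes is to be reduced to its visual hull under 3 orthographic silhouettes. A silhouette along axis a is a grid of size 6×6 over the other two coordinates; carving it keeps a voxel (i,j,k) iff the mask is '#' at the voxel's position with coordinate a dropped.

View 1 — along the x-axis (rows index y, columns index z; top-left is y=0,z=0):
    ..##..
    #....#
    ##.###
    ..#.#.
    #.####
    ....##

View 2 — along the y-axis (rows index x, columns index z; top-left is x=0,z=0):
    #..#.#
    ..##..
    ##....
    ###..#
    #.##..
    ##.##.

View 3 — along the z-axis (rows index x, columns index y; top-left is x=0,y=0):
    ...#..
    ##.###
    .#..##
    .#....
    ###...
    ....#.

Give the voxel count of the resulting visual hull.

full grid |V| = 216
after view 1 [x-axis, 18 of 36 cells solid] → remaining = 108
after view 2 [y-axis, 18 of 36 cells solid] → remaining = 51
after view 3 [z-axis, 14 of 36 cells solid] → remaining = 17

voxel count = 17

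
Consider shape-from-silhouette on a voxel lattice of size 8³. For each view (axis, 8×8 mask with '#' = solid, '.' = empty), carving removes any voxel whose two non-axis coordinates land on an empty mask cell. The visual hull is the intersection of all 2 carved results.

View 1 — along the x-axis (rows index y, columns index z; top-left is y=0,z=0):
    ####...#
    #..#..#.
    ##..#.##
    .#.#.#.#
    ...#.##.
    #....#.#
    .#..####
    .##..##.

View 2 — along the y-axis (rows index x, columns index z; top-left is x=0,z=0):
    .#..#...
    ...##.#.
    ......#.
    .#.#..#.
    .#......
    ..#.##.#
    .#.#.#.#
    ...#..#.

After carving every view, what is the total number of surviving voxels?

start: 8×8×8 = 512 voxels
step 1: project along x, AND mask (32/64) → |grid| = 256
step 2: project along y, AND mask (20/64) → |grid| = 84

remaining voxels: 84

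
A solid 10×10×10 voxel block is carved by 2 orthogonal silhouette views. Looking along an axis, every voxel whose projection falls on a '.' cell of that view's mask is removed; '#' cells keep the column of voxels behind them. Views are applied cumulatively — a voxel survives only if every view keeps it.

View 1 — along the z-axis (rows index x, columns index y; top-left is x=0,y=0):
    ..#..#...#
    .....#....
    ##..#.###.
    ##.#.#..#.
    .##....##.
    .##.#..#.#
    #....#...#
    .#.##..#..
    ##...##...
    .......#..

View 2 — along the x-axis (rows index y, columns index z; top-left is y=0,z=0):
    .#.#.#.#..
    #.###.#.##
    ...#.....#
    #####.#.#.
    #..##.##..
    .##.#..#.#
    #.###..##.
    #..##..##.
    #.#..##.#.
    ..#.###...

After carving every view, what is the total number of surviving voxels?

|visual hull| = 182

before carving: 1000 voxels (10×10×10)
after view 1 [z-axis, 36 of 100 cells solid] → remaining = 360
after view 2 [x-axis, 50 of 100 cells solid] → remaining = 182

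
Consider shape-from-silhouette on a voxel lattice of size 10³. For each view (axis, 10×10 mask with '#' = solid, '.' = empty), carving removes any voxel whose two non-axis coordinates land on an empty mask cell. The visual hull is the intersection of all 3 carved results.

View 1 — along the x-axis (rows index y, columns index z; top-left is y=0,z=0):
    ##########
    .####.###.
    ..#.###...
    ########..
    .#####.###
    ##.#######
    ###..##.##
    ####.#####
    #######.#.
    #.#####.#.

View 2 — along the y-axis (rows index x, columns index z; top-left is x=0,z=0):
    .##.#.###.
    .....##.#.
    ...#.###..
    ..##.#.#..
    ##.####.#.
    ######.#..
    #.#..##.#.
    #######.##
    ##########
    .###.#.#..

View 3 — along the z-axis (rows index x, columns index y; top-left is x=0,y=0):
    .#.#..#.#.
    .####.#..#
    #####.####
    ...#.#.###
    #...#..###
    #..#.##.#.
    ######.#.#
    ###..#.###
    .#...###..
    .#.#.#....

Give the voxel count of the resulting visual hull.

|visual hull| = 267

before carving: 1000 voxels (10×10×10)
  1. axis=0 (YZ plane), |mask|=77  ⇒  voxels=770
  2. axis=1 (XZ plane), |mask|=60  ⇒  voxels=480
  3. axis=2 (XY plane), |mask|=56  ⇒  voxels=267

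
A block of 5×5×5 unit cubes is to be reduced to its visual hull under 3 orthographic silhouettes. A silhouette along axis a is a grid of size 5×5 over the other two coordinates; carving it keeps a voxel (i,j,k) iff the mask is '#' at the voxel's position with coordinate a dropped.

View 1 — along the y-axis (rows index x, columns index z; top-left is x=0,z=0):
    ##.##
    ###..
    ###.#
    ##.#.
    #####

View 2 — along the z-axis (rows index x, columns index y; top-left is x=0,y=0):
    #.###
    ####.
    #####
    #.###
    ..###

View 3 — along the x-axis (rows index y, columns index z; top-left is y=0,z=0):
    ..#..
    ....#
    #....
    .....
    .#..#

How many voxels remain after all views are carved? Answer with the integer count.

initial block: 5^3 = 125
step 1: project along y, AND mask (19/25) → |grid| = 95
step 2: project along z, AND mask (20/25) → |grid| = 75
step 3: project along x, AND mask (5/25) → |grid| = 15

|visual hull| = 15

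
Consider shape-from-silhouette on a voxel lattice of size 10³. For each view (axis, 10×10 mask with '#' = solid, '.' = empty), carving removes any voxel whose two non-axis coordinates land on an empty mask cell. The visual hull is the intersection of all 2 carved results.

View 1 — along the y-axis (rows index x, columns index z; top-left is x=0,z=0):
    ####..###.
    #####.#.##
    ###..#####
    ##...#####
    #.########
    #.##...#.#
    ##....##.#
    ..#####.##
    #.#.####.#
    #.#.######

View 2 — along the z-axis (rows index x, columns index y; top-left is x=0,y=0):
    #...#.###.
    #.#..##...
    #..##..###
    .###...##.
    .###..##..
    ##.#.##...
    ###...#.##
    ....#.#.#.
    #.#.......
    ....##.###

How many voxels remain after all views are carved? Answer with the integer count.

full grid |V| = 1000
carve view 1 (along y, XZ-mask fill 71/100): 710 voxels remain
carve view 2 (along z, XY-mask fill 46/100): 325 voxels remain

|visual hull| = 325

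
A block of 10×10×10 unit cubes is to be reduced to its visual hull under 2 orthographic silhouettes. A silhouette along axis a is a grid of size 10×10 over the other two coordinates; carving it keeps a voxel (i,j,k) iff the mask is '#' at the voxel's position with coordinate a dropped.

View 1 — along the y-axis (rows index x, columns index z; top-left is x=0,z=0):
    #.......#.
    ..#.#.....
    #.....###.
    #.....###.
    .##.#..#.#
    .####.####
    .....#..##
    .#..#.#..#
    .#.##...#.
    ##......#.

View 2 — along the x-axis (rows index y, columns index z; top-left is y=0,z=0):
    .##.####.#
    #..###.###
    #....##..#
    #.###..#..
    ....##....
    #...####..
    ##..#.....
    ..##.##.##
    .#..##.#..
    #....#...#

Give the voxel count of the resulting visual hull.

before carving: 1000 voxels (10×10×10)
after view 1 [y-axis, 39 of 100 cells solid] → remaining = 390
after view 2 [x-axis, 46 of 100 cells solid] → remaining = 167

remaining voxels: 167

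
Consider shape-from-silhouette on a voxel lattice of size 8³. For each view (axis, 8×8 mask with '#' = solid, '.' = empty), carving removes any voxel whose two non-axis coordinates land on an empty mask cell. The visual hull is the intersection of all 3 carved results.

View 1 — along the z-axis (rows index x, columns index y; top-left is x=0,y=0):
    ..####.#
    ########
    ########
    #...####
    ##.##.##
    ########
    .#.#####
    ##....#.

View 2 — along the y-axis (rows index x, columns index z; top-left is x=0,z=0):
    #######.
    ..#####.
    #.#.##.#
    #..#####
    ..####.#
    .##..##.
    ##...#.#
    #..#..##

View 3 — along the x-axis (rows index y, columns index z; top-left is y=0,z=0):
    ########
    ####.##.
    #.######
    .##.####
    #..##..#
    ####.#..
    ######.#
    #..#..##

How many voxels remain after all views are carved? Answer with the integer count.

initial block: 8^3 = 512
step 1: project along z, AND mask (49/64) → |grid| = 392
step 2: project along y, AND mask (40/64) → |grid| = 243
step 3: project along x, AND mask (47/64) → |grid| = 174

voxel count = 174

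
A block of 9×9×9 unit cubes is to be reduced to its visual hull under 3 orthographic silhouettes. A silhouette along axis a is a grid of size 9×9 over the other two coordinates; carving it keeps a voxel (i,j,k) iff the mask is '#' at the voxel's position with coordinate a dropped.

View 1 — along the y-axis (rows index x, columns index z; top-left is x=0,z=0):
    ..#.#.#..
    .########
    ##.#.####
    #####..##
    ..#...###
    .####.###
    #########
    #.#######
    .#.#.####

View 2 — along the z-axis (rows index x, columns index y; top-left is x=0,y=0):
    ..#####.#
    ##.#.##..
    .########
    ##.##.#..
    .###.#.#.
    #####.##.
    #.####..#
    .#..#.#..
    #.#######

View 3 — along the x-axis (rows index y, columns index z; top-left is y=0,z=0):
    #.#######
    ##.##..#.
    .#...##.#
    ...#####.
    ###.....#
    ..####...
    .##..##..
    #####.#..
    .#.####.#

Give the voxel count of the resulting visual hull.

initial block: 9^3 = 729
after view 1 [y-axis, 59 of 81 cells solid] → remaining = 531
after view 2 [z-axis, 53 of 81 cells solid] → remaining = 344
after view 3 [x-axis, 46 of 81 cells solid] → remaining = 188

188 voxels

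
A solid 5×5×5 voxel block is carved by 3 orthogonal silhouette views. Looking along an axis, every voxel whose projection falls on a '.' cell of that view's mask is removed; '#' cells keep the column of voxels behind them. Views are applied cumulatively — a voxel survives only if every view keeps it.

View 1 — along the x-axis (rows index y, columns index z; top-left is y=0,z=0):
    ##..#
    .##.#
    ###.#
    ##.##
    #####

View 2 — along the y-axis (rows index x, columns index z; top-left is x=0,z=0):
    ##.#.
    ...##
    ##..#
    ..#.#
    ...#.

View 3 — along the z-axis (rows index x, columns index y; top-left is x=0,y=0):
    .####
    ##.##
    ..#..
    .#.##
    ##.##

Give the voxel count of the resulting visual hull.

|visual hull| = 25

initial block: 5^3 = 125
V1 x: intersect with YZ mask (19 set) -- 95 left
V2 y: intersect with XZ mask (11 set) -- 42 left
V3 z: intersect with XY mask (16 set) -- 25 left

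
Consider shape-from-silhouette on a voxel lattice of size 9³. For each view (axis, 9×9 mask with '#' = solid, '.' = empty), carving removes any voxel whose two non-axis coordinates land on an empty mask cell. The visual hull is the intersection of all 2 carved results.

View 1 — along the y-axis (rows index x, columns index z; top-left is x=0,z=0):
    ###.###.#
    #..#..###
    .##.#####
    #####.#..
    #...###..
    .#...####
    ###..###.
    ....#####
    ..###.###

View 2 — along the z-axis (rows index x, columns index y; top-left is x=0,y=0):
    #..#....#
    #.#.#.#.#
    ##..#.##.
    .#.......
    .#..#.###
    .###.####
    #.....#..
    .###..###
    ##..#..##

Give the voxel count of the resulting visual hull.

before carving: 729 voxels (9×9×9)
  1. axis=1 (XZ plane), |mask|=51  ⇒  voxels=459
  2. axis=2 (XY plane), |mask|=39  ⇒  voxels=214

214 voxels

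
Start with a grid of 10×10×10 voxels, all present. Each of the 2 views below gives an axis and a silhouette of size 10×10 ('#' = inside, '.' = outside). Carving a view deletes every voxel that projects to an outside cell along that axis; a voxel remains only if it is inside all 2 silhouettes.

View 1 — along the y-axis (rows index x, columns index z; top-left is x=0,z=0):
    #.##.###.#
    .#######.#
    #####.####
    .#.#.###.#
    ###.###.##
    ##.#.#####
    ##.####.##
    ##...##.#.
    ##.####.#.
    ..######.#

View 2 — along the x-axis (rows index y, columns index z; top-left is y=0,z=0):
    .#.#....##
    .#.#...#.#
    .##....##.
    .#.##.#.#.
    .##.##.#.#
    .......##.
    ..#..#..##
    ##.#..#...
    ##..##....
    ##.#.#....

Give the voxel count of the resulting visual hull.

remaining voxels: 300

full grid |V| = 1000
carve view 1 (along y, XZ-mask fill 73/100): 730 voxels remain
carve view 2 (along x, YZ-mask fill 41/100): 300 voxels remain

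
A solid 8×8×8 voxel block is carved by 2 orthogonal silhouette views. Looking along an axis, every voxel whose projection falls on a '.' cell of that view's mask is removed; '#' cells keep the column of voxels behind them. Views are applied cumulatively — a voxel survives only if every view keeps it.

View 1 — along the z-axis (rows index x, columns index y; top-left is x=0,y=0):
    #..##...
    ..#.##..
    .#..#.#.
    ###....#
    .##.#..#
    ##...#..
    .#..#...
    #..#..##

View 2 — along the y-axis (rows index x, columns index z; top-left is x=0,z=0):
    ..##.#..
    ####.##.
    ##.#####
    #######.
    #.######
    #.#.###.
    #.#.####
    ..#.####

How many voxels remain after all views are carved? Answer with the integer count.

start: 8×8×8 = 512 voxels
V1 z: intersect with XY mask (26 set) -- 208 left
V2 y: intersect with XZ mask (46 set) -- 151 left

voxel count = 151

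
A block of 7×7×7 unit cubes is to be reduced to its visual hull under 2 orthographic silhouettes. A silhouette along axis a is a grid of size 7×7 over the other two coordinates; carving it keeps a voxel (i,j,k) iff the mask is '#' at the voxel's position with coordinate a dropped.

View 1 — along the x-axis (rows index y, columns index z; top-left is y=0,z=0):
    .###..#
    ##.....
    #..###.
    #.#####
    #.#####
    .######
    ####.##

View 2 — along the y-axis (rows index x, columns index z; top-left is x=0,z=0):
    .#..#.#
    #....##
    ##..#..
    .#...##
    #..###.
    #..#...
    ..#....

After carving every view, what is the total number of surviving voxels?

initial block: 7^3 = 343
after view 1 [x-axis, 34 of 49 cells solid] → remaining = 238
after view 2 [y-axis, 19 of 49 cells solid] → remaining = 91

|visual hull| = 91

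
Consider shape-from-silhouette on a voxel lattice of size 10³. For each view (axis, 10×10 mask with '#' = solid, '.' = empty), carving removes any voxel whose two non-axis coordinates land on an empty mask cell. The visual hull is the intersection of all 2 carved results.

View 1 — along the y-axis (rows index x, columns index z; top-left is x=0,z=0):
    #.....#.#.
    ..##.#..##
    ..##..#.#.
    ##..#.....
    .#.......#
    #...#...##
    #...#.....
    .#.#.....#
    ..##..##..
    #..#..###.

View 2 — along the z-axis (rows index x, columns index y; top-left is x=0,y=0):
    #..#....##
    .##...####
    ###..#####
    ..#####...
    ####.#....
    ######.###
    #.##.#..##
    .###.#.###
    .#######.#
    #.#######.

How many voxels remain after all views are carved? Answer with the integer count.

240 voxels

before carving: 1000 voxels (10×10×10)
carve view 1 (along y, XZ-mask fill 35/100): 350 voxels remain
carve view 2 (along z, XY-mask fill 66/100): 240 voxels remain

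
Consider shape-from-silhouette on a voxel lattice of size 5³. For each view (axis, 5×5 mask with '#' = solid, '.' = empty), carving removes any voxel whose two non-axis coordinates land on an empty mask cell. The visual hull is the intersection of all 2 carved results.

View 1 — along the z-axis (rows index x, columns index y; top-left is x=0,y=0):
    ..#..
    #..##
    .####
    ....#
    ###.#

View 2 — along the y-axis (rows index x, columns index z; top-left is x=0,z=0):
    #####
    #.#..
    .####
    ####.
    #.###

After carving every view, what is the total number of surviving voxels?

initial block: 5^3 = 125
  1. axis=2 (XY plane), |mask|=13  ⇒  voxels=65
  2. axis=1 (XZ plane), |mask|=19  ⇒  voxels=47

47 voxels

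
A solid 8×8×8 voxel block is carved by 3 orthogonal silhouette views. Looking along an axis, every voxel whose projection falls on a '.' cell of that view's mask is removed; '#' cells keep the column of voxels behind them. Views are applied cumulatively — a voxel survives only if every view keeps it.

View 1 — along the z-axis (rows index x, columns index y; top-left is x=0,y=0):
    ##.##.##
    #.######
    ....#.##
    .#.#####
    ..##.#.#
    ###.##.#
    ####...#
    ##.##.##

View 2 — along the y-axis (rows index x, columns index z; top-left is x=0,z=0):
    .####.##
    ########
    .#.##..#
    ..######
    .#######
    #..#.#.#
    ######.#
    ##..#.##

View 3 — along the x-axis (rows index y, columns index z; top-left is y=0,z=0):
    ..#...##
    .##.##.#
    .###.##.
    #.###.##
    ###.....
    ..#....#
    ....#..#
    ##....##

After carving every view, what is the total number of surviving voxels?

initial block: 8^3 = 512
carve view 1 (along z, XY-mask fill 43/64): 344 voxels remain
carve view 2 (along y, XZ-mask fill 47/64): 257 voxels remain
carve view 3 (along x, YZ-mask fill 30/64): 125 voxels remain

125 voxels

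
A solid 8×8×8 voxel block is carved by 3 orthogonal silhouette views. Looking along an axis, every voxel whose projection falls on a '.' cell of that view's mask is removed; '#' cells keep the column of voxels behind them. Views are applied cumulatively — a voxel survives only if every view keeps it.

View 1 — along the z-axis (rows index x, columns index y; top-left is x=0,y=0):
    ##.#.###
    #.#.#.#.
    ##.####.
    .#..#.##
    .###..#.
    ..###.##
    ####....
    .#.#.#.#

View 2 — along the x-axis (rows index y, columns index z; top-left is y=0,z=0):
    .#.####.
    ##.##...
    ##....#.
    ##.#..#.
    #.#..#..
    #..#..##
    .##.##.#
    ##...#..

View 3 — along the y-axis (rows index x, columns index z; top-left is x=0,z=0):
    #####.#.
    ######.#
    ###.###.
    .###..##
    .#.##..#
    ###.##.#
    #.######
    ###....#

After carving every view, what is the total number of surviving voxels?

initial block: 8^3 = 512
step 1: project along z, AND mask (37/64) → |grid| = 296
step 2: project along x, AND mask (31/64) → |grid| = 146
step 3: project along y, AND mask (45/64) → |grid| = 104

|visual hull| = 104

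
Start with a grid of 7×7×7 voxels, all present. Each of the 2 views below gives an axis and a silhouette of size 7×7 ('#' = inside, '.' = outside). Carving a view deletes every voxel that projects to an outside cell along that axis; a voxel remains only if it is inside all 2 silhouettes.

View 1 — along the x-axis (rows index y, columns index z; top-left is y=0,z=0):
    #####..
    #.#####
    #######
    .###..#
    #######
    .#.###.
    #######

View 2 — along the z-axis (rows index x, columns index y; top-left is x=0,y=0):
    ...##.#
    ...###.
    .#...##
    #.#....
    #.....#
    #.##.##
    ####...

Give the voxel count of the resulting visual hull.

123 voxels

full grid |V| = 343
V1 x: intersect with YZ mask (40 set) -- 280 left
V2 z: intersect with XY mask (22 set) -- 123 left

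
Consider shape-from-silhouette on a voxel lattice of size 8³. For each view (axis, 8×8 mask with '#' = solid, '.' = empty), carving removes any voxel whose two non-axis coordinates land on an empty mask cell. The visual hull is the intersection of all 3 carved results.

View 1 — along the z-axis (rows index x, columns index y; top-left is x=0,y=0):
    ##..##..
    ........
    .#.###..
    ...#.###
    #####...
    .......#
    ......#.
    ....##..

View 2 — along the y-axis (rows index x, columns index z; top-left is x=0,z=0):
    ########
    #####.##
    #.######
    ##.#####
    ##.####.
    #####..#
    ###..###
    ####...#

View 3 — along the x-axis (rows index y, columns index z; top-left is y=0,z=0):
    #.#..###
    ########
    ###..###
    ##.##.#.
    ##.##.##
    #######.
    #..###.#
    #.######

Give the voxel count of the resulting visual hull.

initial block: 8^3 = 512
V1 z: intersect with XY mask (21 set) -- 168 left
V2 y: intersect with XZ mask (52 set) -- 140 left
V3 x: intersect with YZ mask (49 set) -- 109 left

voxel count = 109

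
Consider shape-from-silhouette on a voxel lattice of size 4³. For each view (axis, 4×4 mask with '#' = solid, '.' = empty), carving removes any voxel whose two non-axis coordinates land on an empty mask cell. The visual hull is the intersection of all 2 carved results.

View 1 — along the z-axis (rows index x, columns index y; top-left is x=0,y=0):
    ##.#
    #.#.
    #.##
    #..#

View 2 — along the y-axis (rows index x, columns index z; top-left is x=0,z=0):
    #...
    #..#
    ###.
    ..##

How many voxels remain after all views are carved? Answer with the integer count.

full grid |V| = 64
V1 z: intersect with XY mask (10 set) -- 40 left
V2 y: intersect with XZ mask (8 set) -- 20 left

|visual hull| = 20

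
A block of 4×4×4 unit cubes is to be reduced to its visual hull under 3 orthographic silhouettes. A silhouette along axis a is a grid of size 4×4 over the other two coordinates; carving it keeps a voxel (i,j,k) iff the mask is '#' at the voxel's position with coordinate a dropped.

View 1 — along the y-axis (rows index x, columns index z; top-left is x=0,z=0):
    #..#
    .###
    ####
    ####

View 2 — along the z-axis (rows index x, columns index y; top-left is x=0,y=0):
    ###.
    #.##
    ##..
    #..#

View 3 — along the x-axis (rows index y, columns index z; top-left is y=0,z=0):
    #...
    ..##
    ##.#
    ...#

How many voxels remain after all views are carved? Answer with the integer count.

|visual hull| = 12

full grid |V| = 64
  1. axis=1 (XZ plane), |mask|=13  ⇒  voxels=52
  2. axis=2 (XY plane), |mask|=10  ⇒  voxels=31
  3. axis=0 (YZ plane), |mask|=7  ⇒  voxels=12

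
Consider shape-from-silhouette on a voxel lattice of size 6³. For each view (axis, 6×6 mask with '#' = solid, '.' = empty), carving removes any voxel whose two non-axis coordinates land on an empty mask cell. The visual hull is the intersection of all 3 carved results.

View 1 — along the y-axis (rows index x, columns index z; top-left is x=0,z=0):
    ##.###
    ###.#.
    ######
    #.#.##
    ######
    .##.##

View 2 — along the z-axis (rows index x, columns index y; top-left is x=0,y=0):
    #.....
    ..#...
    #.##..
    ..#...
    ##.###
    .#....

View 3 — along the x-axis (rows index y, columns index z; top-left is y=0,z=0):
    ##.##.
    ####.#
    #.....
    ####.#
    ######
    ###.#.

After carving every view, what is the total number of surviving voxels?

43 voxels

initial block: 6^3 = 216
  1. axis=1 (XZ plane), |mask|=29  ⇒  voxels=174
  2. axis=2 (XY plane), |mask|=12  ⇒  voxels=65
  3. axis=0 (YZ plane), |mask|=25  ⇒  voxels=43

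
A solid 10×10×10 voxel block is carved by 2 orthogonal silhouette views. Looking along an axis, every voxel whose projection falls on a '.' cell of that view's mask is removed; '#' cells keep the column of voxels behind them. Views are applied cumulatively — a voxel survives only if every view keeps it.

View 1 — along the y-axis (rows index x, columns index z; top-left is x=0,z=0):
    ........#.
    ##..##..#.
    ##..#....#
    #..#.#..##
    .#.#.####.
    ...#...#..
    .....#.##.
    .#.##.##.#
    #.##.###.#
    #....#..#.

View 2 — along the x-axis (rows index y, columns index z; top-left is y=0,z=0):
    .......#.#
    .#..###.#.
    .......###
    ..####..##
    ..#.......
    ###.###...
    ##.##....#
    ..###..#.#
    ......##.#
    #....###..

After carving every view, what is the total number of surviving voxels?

164 voxels

full grid |V| = 1000
V1 y: intersect with XZ mask (42 set) -- 420 left
V2 x: intersect with YZ mask (40 set) -- 164 left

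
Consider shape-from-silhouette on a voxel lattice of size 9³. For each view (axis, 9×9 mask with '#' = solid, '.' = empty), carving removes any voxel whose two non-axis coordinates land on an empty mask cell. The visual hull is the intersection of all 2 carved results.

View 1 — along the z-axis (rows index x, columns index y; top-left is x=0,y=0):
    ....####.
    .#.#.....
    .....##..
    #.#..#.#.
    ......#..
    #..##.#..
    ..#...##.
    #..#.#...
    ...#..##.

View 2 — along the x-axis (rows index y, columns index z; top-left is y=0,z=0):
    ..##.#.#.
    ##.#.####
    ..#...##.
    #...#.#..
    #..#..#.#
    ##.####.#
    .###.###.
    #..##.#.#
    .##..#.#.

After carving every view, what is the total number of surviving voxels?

before carving: 729 voxels (9×9×9)
V1 z: intersect with XY mask (26 set) -- 234 left
V2 x: intersect with YZ mask (43 set) -- 129 left

129 voxels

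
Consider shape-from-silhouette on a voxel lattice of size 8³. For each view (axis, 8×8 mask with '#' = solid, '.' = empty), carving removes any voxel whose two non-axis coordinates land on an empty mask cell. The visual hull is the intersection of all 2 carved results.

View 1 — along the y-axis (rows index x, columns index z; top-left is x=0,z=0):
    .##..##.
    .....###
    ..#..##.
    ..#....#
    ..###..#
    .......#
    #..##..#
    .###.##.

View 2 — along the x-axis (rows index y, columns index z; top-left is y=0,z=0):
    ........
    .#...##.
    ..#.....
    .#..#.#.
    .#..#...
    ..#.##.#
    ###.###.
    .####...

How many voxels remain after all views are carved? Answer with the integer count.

remaining voxels: 73

initial block: 8^3 = 512
after view 1 [y-axis, 26 of 64 cells solid] → remaining = 208
after view 2 [x-axis, 23 of 64 cells solid] → remaining = 73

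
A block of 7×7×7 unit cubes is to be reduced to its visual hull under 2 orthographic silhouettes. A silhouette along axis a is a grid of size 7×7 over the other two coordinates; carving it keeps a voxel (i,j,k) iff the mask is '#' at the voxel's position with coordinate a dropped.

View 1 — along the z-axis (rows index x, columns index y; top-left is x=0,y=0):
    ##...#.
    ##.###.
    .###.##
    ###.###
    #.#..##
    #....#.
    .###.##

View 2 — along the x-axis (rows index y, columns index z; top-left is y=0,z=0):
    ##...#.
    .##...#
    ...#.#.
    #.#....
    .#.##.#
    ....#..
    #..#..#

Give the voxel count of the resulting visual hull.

full grid |V| = 343
carve view 1 (along z, XY-mask fill 30/49): 210 voxels remain
carve view 2 (along x, YZ-mask fill 18/49): 71 voxels remain

voxel count = 71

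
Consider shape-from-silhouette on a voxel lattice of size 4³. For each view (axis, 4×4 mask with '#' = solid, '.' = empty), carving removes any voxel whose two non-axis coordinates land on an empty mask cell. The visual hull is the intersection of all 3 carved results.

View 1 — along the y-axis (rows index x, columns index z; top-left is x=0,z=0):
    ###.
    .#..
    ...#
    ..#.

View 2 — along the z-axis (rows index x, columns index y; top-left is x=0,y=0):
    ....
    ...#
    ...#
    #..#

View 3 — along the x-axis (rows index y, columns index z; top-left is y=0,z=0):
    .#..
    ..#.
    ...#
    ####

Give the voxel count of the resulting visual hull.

full grid |V| = 64
V1 y: intersect with XZ mask (6 set) -- 24 left
V2 z: intersect with XY mask (4 set) -- 4 left
V3 x: intersect with YZ mask (7 set) -- 3 left

3 voxels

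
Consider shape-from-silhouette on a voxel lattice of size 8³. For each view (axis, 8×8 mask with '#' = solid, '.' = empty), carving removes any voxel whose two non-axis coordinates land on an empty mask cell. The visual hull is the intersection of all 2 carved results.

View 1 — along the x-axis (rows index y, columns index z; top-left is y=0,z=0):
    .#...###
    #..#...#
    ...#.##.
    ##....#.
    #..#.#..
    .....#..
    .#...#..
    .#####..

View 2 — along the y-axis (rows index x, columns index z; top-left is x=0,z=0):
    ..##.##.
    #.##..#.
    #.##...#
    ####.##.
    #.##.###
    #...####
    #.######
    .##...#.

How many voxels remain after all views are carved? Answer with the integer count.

118 voxels

before carving: 512 voxels (8×8×8)
carve view 1 (along x, YZ-mask fill 24/64): 192 voxels remain
carve view 2 (along y, XZ-mask fill 39/64): 118 voxels remain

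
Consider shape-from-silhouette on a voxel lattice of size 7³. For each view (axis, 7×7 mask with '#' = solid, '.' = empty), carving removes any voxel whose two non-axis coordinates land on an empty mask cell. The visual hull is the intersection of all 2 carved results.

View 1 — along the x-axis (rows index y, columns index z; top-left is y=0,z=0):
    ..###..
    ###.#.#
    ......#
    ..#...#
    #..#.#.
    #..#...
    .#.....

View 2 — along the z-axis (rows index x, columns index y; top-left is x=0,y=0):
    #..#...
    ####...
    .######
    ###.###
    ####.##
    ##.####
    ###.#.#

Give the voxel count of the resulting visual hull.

initial block: 7^3 = 343
  1. axis=0 (YZ plane), |mask|=17  ⇒  voxels=119
  2. axis=2 (XY plane), |mask|=35  ⇒  voxels=88

remaining voxels: 88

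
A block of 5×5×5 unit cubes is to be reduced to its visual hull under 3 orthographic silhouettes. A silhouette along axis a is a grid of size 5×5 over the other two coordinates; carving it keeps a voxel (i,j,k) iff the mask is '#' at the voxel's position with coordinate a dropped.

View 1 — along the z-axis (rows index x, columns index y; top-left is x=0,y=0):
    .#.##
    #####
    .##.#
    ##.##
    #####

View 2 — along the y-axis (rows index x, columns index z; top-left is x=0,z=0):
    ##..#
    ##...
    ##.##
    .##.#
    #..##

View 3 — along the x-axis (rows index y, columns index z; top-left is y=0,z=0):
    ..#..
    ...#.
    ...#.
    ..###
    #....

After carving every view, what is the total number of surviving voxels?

initial block: 5^3 = 125
carve view 1 (along z, XY-mask fill 20/25): 100 voxels remain
carve view 2 (along y, XZ-mask fill 15/25): 58 voxels remain
carve view 3 (along x, YZ-mask fill 7/25): 14 voxels remain

voxel count = 14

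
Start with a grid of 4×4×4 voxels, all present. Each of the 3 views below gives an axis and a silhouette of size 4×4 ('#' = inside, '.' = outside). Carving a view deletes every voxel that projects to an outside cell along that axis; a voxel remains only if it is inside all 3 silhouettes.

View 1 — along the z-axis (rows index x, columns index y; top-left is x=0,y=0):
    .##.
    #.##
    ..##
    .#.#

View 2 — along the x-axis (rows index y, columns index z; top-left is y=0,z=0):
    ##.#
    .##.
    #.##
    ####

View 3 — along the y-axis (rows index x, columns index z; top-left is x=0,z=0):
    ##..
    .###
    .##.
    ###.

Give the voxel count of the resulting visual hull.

voxel count = 17

before carving: 64 voxels (4×4×4)
step 1: project along z, AND mask (9/16) → |grid| = 36
step 2: project along x, AND mask (12/16) → |grid| = 28
step 3: project along y, AND mask (10/16) → |grid| = 17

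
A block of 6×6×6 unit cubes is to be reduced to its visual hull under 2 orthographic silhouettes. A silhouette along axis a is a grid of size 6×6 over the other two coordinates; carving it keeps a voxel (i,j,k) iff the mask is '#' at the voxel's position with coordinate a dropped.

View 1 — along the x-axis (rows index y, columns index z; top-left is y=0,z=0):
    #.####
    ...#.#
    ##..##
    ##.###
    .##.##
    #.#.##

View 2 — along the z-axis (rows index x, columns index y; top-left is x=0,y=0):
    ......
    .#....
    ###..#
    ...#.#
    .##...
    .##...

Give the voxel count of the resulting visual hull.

remaining voxels: 38

start: 6×6×6 = 216 voxels
[1] x-view keeps 24 columns → grid now 144
[2] z-view keeps 11 columns → grid now 38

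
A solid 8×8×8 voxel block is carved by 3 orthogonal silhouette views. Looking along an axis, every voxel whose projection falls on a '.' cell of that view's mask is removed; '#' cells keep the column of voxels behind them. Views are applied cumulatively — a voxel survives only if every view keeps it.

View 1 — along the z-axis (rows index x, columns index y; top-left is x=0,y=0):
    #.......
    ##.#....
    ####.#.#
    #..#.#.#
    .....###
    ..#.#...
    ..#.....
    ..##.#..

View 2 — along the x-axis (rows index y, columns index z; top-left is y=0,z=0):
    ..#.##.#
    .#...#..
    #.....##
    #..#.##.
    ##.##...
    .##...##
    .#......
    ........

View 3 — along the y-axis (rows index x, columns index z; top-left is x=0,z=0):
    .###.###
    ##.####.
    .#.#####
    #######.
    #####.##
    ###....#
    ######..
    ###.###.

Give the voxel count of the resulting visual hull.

|visual hull| = 52

initial block: 8^3 = 512
carve view 1 (along z, XY-mask fill 23/64): 184 voxels remain
carve view 2 (along x, YZ-mask fill 22/64): 69 voxels remain
carve view 3 (along y, XZ-mask fill 48/64): 52 voxels remain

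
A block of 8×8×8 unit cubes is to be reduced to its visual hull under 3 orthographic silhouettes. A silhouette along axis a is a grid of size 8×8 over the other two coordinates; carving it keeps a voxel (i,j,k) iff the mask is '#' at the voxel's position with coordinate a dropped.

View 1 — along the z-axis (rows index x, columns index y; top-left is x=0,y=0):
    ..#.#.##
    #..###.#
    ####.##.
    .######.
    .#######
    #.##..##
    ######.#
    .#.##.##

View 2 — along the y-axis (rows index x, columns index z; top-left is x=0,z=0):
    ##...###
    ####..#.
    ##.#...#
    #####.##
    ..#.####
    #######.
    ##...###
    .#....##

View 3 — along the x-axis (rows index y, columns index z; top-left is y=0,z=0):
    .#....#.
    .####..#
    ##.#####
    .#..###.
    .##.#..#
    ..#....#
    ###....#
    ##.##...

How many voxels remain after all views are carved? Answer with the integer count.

voxel count = 122

start: 8×8×8 = 512 voxels
V1 z: intersect with XY mask (45 set) -- 360 left
V2 y: intersect with XZ mask (41 set) -- 231 left
V3 x: intersect with YZ mask (32 set) -- 122 left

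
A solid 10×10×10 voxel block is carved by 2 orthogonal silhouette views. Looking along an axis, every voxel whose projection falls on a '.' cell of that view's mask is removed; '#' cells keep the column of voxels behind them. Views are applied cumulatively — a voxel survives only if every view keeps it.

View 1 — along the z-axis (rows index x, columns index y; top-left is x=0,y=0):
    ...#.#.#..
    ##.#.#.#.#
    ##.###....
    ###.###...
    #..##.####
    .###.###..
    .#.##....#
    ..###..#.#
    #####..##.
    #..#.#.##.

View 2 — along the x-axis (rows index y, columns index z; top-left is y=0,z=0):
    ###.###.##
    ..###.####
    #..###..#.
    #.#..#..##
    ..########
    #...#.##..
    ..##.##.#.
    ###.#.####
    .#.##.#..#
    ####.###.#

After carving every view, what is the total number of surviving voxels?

voxel count = 345

full grid |V| = 1000
step 1: project along z, AND mask (54/100) → |grid| = 540
step 2: project along x, AND mask (63/100) → |grid| = 345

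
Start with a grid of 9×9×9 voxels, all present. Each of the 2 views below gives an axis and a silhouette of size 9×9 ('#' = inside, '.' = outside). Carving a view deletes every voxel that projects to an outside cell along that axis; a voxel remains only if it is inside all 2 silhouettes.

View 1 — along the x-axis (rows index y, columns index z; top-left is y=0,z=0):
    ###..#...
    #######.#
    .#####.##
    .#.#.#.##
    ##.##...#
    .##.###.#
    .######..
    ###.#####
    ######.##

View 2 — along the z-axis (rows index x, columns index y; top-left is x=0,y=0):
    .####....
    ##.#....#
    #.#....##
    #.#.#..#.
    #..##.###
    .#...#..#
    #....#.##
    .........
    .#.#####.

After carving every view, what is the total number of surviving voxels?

voxel count = 223

full grid |V| = 729
  1. axis=0 (YZ plane), |mask|=57  ⇒  voxels=513
  2. axis=2 (XY plane), |mask|=35  ⇒  voxels=223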